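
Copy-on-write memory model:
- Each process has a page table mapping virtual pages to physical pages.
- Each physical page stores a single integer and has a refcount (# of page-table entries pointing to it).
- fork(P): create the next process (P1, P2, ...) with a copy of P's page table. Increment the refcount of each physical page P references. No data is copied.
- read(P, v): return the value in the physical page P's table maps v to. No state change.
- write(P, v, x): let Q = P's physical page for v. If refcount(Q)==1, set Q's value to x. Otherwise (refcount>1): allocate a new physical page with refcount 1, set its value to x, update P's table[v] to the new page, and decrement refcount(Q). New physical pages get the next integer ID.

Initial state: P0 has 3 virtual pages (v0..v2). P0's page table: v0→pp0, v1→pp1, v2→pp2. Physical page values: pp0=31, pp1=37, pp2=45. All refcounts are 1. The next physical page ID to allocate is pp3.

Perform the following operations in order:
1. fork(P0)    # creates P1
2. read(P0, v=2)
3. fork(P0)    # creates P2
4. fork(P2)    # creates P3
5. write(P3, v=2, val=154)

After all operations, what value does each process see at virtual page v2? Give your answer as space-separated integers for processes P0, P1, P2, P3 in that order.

Op 1: fork(P0) -> P1. 3 ppages; refcounts: pp0:2 pp1:2 pp2:2
Op 2: read(P0, v2) -> 45. No state change.
Op 3: fork(P0) -> P2. 3 ppages; refcounts: pp0:3 pp1:3 pp2:3
Op 4: fork(P2) -> P3. 3 ppages; refcounts: pp0:4 pp1:4 pp2:4
Op 5: write(P3, v2, 154). refcount(pp2)=4>1 -> COPY to pp3. 4 ppages; refcounts: pp0:4 pp1:4 pp2:3 pp3:1
P0: v2 -> pp2 = 45
P1: v2 -> pp2 = 45
P2: v2 -> pp2 = 45
P3: v2 -> pp3 = 154

Answer: 45 45 45 154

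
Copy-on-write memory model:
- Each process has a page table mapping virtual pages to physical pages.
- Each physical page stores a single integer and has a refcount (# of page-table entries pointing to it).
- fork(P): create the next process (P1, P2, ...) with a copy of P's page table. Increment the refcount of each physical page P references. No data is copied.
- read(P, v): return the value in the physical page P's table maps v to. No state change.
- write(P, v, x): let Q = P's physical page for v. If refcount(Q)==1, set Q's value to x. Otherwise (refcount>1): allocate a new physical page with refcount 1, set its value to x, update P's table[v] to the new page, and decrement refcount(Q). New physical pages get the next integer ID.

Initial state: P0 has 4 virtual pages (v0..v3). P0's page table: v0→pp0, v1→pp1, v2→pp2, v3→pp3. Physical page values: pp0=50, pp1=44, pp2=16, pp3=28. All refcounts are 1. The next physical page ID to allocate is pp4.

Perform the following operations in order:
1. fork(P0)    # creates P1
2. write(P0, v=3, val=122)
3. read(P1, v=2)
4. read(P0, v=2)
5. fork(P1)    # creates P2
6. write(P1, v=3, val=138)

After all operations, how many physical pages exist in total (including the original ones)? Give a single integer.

Answer: 6

Derivation:
Op 1: fork(P0) -> P1. 4 ppages; refcounts: pp0:2 pp1:2 pp2:2 pp3:2
Op 2: write(P0, v3, 122). refcount(pp3)=2>1 -> COPY to pp4. 5 ppages; refcounts: pp0:2 pp1:2 pp2:2 pp3:1 pp4:1
Op 3: read(P1, v2) -> 16. No state change.
Op 4: read(P0, v2) -> 16. No state change.
Op 5: fork(P1) -> P2. 5 ppages; refcounts: pp0:3 pp1:3 pp2:3 pp3:2 pp4:1
Op 6: write(P1, v3, 138). refcount(pp3)=2>1 -> COPY to pp5. 6 ppages; refcounts: pp0:3 pp1:3 pp2:3 pp3:1 pp4:1 pp5:1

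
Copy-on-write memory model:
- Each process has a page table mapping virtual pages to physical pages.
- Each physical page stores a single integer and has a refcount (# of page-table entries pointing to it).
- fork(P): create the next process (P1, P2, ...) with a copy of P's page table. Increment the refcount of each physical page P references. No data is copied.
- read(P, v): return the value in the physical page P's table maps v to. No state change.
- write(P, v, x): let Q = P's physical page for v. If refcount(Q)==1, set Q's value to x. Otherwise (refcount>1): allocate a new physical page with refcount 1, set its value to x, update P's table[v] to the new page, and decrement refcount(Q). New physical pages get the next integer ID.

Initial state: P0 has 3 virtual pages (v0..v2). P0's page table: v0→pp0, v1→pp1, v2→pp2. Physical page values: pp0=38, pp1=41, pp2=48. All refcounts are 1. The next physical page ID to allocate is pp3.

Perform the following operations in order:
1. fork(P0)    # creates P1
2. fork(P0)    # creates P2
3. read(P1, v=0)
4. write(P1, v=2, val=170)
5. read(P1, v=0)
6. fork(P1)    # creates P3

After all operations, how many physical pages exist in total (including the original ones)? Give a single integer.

Op 1: fork(P0) -> P1. 3 ppages; refcounts: pp0:2 pp1:2 pp2:2
Op 2: fork(P0) -> P2. 3 ppages; refcounts: pp0:3 pp1:3 pp2:3
Op 3: read(P1, v0) -> 38. No state change.
Op 4: write(P1, v2, 170). refcount(pp2)=3>1 -> COPY to pp3. 4 ppages; refcounts: pp0:3 pp1:3 pp2:2 pp3:1
Op 5: read(P1, v0) -> 38. No state change.
Op 6: fork(P1) -> P3. 4 ppages; refcounts: pp0:4 pp1:4 pp2:2 pp3:2

Answer: 4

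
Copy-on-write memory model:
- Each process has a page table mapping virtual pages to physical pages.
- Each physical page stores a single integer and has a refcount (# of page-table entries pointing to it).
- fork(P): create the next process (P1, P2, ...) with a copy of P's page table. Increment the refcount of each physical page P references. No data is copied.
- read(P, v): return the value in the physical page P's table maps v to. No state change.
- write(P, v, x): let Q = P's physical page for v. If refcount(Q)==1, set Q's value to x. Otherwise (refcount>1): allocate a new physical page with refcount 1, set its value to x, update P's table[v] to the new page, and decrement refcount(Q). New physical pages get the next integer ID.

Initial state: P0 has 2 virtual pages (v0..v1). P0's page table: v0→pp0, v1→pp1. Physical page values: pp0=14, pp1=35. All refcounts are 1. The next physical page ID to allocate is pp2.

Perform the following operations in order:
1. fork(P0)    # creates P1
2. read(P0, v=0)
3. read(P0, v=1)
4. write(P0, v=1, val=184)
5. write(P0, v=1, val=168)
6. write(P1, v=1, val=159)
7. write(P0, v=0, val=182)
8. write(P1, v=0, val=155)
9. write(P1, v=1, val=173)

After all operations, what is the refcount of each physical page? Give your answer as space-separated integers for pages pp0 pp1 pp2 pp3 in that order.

Answer: 1 1 1 1

Derivation:
Op 1: fork(P0) -> P1. 2 ppages; refcounts: pp0:2 pp1:2
Op 2: read(P0, v0) -> 14. No state change.
Op 3: read(P0, v1) -> 35. No state change.
Op 4: write(P0, v1, 184). refcount(pp1)=2>1 -> COPY to pp2. 3 ppages; refcounts: pp0:2 pp1:1 pp2:1
Op 5: write(P0, v1, 168). refcount(pp2)=1 -> write in place. 3 ppages; refcounts: pp0:2 pp1:1 pp2:1
Op 6: write(P1, v1, 159). refcount(pp1)=1 -> write in place. 3 ppages; refcounts: pp0:2 pp1:1 pp2:1
Op 7: write(P0, v0, 182). refcount(pp0)=2>1 -> COPY to pp3. 4 ppages; refcounts: pp0:1 pp1:1 pp2:1 pp3:1
Op 8: write(P1, v0, 155). refcount(pp0)=1 -> write in place. 4 ppages; refcounts: pp0:1 pp1:1 pp2:1 pp3:1
Op 9: write(P1, v1, 173). refcount(pp1)=1 -> write in place. 4 ppages; refcounts: pp0:1 pp1:1 pp2:1 pp3:1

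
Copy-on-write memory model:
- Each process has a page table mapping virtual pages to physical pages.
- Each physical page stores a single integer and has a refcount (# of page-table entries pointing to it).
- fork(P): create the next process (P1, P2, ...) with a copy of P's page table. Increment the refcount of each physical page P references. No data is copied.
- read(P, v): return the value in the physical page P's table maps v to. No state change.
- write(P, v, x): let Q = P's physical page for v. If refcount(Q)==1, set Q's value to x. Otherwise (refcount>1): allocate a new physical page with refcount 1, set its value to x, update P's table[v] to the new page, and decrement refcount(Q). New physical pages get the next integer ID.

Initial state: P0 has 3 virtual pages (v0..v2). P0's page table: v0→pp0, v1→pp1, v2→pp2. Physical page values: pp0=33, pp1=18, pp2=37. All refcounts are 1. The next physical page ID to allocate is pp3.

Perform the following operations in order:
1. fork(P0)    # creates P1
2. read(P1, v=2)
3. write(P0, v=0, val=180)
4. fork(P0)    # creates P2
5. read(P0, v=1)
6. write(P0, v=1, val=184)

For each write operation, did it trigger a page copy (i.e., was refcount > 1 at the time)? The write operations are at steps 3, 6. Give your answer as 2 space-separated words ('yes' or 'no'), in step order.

Op 1: fork(P0) -> P1. 3 ppages; refcounts: pp0:2 pp1:2 pp2:2
Op 2: read(P1, v2) -> 37. No state change.
Op 3: write(P0, v0, 180). refcount(pp0)=2>1 -> COPY to pp3. 4 ppages; refcounts: pp0:1 pp1:2 pp2:2 pp3:1
Op 4: fork(P0) -> P2. 4 ppages; refcounts: pp0:1 pp1:3 pp2:3 pp3:2
Op 5: read(P0, v1) -> 18. No state change.
Op 6: write(P0, v1, 184). refcount(pp1)=3>1 -> COPY to pp4. 5 ppages; refcounts: pp0:1 pp1:2 pp2:3 pp3:2 pp4:1

yes yes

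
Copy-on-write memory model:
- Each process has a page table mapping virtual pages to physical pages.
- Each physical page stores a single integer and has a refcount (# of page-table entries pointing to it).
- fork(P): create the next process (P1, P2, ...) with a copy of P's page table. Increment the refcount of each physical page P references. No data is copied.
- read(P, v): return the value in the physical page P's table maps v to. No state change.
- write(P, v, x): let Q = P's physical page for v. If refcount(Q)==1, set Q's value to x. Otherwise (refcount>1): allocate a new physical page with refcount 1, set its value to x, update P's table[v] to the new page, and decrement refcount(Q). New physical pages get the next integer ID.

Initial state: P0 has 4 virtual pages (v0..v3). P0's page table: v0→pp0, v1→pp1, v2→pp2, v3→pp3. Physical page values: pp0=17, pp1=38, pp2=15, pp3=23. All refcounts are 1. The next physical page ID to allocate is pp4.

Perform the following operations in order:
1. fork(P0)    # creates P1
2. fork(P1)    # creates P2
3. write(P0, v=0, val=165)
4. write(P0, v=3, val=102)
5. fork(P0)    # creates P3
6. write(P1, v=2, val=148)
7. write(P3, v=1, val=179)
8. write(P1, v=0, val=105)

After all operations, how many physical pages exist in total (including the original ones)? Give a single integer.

Op 1: fork(P0) -> P1. 4 ppages; refcounts: pp0:2 pp1:2 pp2:2 pp3:2
Op 2: fork(P1) -> P2. 4 ppages; refcounts: pp0:3 pp1:3 pp2:3 pp3:3
Op 3: write(P0, v0, 165). refcount(pp0)=3>1 -> COPY to pp4. 5 ppages; refcounts: pp0:2 pp1:3 pp2:3 pp3:3 pp4:1
Op 4: write(P0, v3, 102). refcount(pp3)=3>1 -> COPY to pp5. 6 ppages; refcounts: pp0:2 pp1:3 pp2:3 pp3:2 pp4:1 pp5:1
Op 5: fork(P0) -> P3. 6 ppages; refcounts: pp0:2 pp1:4 pp2:4 pp3:2 pp4:2 pp5:2
Op 6: write(P1, v2, 148). refcount(pp2)=4>1 -> COPY to pp6. 7 ppages; refcounts: pp0:2 pp1:4 pp2:3 pp3:2 pp4:2 pp5:2 pp6:1
Op 7: write(P3, v1, 179). refcount(pp1)=4>1 -> COPY to pp7. 8 ppages; refcounts: pp0:2 pp1:3 pp2:3 pp3:2 pp4:2 pp5:2 pp6:1 pp7:1
Op 8: write(P1, v0, 105). refcount(pp0)=2>1 -> COPY to pp8. 9 ppages; refcounts: pp0:1 pp1:3 pp2:3 pp3:2 pp4:2 pp5:2 pp6:1 pp7:1 pp8:1

Answer: 9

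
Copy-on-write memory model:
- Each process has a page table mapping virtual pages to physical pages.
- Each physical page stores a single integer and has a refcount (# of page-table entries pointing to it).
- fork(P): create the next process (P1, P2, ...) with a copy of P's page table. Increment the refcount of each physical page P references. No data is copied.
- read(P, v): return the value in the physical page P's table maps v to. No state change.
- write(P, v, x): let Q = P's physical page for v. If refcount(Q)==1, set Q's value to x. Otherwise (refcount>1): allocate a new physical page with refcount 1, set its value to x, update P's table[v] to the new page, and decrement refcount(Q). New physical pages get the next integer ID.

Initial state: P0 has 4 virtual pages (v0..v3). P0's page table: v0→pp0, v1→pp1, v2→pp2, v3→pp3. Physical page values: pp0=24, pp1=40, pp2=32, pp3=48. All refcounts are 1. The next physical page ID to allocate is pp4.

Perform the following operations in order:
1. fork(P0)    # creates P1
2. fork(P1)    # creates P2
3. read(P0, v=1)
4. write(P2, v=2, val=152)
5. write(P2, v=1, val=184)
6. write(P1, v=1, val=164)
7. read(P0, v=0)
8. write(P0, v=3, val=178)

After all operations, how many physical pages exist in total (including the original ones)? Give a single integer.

Op 1: fork(P0) -> P1. 4 ppages; refcounts: pp0:2 pp1:2 pp2:2 pp3:2
Op 2: fork(P1) -> P2. 4 ppages; refcounts: pp0:3 pp1:3 pp2:3 pp3:3
Op 3: read(P0, v1) -> 40. No state change.
Op 4: write(P2, v2, 152). refcount(pp2)=3>1 -> COPY to pp4. 5 ppages; refcounts: pp0:3 pp1:3 pp2:2 pp3:3 pp4:1
Op 5: write(P2, v1, 184). refcount(pp1)=3>1 -> COPY to pp5. 6 ppages; refcounts: pp0:3 pp1:2 pp2:2 pp3:3 pp4:1 pp5:1
Op 6: write(P1, v1, 164). refcount(pp1)=2>1 -> COPY to pp6. 7 ppages; refcounts: pp0:3 pp1:1 pp2:2 pp3:3 pp4:1 pp5:1 pp6:1
Op 7: read(P0, v0) -> 24. No state change.
Op 8: write(P0, v3, 178). refcount(pp3)=3>1 -> COPY to pp7. 8 ppages; refcounts: pp0:3 pp1:1 pp2:2 pp3:2 pp4:1 pp5:1 pp6:1 pp7:1

Answer: 8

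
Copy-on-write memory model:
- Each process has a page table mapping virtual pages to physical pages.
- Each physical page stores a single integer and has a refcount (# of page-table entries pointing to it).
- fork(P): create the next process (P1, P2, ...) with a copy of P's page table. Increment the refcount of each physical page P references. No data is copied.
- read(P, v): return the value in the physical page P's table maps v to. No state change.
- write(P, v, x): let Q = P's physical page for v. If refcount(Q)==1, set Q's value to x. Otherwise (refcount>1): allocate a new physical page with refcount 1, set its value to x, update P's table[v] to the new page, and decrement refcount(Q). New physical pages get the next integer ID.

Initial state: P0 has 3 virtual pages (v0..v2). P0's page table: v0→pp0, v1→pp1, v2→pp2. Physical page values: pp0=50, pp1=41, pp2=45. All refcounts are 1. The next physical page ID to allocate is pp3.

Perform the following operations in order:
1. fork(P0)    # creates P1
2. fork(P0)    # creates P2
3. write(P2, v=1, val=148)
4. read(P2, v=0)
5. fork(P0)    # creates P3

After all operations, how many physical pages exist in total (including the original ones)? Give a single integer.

Answer: 4

Derivation:
Op 1: fork(P0) -> P1. 3 ppages; refcounts: pp0:2 pp1:2 pp2:2
Op 2: fork(P0) -> P2. 3 ppages; refcounts: pp0:3 pp1:3 pp2:3
Op 3: write(P2, v1, 148). refcount(pp1)=3>1 -> COPY to pp3. 4 ppages; refcounts: pp0:3 pp1:2 pp2:3 pp3:1
Op 4: read(P2, v0) -> 50. No state change.
Op 5: fork(P0) -> P3. 4 ppages; refcounts: pp0:4 pp1:3 pp2:4 pp3:1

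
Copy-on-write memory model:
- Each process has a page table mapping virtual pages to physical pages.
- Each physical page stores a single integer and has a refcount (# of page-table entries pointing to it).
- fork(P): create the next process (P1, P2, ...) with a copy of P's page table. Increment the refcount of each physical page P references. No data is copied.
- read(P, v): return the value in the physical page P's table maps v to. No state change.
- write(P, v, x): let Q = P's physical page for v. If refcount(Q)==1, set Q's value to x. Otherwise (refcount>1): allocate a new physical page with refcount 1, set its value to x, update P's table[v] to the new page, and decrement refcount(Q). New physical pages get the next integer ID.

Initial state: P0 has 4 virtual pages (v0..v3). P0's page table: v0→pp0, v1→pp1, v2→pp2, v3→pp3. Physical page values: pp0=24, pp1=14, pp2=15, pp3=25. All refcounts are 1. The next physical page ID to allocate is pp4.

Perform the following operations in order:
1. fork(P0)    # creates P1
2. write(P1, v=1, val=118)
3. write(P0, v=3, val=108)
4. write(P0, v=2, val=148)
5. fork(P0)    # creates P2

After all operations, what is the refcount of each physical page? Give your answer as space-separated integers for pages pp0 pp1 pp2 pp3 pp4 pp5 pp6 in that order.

Answer: 3 2 1 1 1 2 2

Derivation:
Op 1: fork(P0) -> P1. 4 ppages; refcounts: pp0:2 pp1:2 pp2:2 pp3:2
Op 2: write(P1, v1, 118). refcount(pp1)=2>1 -> COPY to pp4. 5 ppages; refcounts: pp0:2 pp1:1 pp2:2 pp3:2 pp4:1
Op 3: write(P0, v3, 108). refcount(pp3)=2>1 -> COPY to pp5. 6 ppages; refcounts: pp0:2 pp1:1 pp2:2 pp3:1 pp4:1 pp5:1
Op 4: write(P0, v2, 148). refcount(pp2)=2>1 -> COPY to pp6. 7 ppages; refcounts: pp0:2 pp1:1 pp2:1 pp3:1 pp4:1 pp5:1 pp6:1
Op 5: fork(P0) -> P2. 7 ppages; refcounts: pp0:3 pp1:2 pp2:1 pp3:1 pp4:1 pp5:2 pp6:2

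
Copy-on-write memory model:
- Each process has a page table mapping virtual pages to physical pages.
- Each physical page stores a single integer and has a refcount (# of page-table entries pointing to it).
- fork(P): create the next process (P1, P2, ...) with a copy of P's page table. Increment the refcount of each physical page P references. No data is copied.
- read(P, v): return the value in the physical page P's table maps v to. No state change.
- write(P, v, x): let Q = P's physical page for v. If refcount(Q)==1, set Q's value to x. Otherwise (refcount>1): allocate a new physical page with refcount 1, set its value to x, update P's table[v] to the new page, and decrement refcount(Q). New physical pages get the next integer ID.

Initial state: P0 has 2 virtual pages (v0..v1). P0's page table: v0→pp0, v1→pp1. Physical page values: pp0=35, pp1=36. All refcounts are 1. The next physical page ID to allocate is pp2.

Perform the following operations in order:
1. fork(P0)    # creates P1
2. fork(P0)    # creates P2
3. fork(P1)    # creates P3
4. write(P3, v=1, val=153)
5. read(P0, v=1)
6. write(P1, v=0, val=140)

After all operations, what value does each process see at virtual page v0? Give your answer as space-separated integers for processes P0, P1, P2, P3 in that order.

Answer: 35 140 35 35

Derivation:
Op 1: fork(P0) -> P1. 2 ppages; refcounts: pp0:2 pp1:2
Op 2: fork(P0) -> P2. 2 ppages; refcounts: pp0:3 pp1:3
Op 3: fork(P1) -> P3. 2 ppages; refcounts: pp0:4 pp1:4
Op 4: write(P3, v1, 153). refcount(pp1)=4>1 -> COPY to pp2. 3 ppages; refcounts: pp0:4 pp1:3 pp2:1
Op 5: read(P0, v1) -> 36. No state change.
Op 6: write(P1, v0, 140). refcount(pp0)=4>1 -> COPY to pp3. 4 ppages; refcounts: pp0:3 pp1:3 pp2:1 pp3:1
P0: v0 -> pp0 = 35
P1: v0 -> pp3 = 140
P2: v0 -> pp0 = 35
P3: v0 -> pp0 = 35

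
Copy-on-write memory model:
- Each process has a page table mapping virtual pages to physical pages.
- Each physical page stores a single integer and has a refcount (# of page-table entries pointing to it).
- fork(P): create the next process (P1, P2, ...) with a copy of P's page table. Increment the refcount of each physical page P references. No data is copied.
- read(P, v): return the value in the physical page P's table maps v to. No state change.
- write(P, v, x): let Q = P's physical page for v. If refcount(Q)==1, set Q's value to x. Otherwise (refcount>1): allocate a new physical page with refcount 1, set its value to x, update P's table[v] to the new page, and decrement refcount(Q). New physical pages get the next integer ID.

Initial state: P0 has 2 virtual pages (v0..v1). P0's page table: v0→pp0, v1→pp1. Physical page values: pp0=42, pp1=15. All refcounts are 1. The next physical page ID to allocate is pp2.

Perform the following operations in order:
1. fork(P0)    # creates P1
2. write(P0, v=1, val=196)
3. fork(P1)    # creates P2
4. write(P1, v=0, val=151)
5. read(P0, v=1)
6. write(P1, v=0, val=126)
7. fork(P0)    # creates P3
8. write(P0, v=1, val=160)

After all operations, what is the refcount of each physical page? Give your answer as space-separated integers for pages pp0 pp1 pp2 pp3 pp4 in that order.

Answer: 3 2 1 1 1

Derivation:
Op 1: fork(P0) -> P1. 2 ppages; refcounts: pp0:2 pp1:2
Op 2: write(P0, v1, 196). refcount(pp1)=2>1 -> COPY to pp2. 3 ppages; refcounts: pp0:2 pp1:1 pp2:1
Op 3: fork(P1) -> P2. 3 ppages; refcounts: pp0:3 pp1:2 pp2:1
Op 4: write(P1, v0, 151). refcount(pp0)=3>1 -> COPY to pp3. 4 ppages; refcounts: pp0:2 pp1:2 pp2:1 pp3:1
Op 5: read(P0, v1) -> 196. No state change.
Op 6: write(P1, v0, 126). refcount(pp3)=1 -> write in place. 4 ppages; refcounts: pp0:2 pp1:2 pp2:1 pp3:1
Op 7: fork(P0) -> P3. 4 ppages; refcounts: pp0:3 pp1:2 pp2:2 pp3:1
Op 8: write(P0, v1, 160). refcount(pp2)=2>1 -> COPY to pp4. 5 ppages; refcounts: pp0:3 pp1:2 pp2:1 pp3:1 pp4:1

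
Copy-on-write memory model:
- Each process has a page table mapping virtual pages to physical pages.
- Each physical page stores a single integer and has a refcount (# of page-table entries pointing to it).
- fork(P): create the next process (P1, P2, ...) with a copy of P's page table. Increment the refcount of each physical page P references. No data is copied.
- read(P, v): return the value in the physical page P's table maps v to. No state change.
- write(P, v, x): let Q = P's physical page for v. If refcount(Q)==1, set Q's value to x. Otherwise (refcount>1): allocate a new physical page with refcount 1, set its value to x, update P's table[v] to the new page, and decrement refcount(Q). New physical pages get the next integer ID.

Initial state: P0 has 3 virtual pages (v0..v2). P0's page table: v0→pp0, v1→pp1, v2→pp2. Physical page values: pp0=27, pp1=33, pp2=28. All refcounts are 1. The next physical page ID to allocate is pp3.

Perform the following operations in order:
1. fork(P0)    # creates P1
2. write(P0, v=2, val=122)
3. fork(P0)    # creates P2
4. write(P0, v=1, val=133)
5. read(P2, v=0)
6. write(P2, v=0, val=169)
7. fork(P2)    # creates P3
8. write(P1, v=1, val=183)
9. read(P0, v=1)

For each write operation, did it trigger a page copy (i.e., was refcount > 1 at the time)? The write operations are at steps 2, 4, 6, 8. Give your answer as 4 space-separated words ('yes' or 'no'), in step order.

Op 1: fork(P0) -> P1. 3 ppages; refcounts: pp0:2 pp1:2 pp2:2
Op 2: write(P0, v2, 122). refcount(pp2)=2>1 -> COPY to pp3. 4 ppages; refcounts: pp0:2 pp1:2 pp2:1 pp3:1
Op 3: fork(P0) -> P2. 4 ppages; refcounts: pp0:3 pp1:3 pp2:1 pp3:2
Op 4: write(P0, v1, 133). refcount(pp1)=3>1 -> COPY to pp4. 5 ppages; refcounts: pp0:3 pp1:2 pp2:1 pp3:2 pp4:1
Op 5: read(P2, v0) -> 27. No state change.
Op 6: write(P2, v0, 169). refcount(pp0)=3>1 -> COPY to pp5. 6 ppages; refcounts: pp0:2 pp1:2 pp2:1 pp3:2 pp4:1 pp5:1
Op 7: fork(P2) -> P3. 6 ppages; refcounts: pp0:2 pp1:3 pp2:1 pp3:3 pp4:1 pp5:2
Op 8: write(P1, v1, 183). refcount(pp1)=3>1 -> COPY to pp6. 7 ppages; refcounts: pp0:2 pp1:2 pp2:1 pp3:3 pp4:1 pp5:2 pp6:1
Op 9: read(P0, v1) -> 133. No state change.

yes yes yes yes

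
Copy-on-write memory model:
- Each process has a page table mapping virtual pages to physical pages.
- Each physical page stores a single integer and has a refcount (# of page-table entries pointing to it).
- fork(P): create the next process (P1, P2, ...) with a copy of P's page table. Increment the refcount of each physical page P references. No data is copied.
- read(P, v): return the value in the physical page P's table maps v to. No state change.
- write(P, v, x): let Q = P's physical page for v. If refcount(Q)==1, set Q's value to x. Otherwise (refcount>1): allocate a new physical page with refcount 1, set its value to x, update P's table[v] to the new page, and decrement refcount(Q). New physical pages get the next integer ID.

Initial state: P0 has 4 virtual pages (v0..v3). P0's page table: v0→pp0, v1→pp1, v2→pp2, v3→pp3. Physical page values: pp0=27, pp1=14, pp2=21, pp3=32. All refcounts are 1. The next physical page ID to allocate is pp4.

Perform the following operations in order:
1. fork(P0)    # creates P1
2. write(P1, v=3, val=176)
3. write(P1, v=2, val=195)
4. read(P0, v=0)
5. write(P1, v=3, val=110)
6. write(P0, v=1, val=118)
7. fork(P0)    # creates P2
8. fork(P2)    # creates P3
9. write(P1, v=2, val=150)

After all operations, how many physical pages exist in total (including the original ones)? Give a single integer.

Op 1: fork(P0) -> P1. 4 ppages; refcounts: pp0:2 pp1:2 pp2:2 pp3:2
Op 2: write(P1, v3, 176). refcount(pp3)=2>1 -> COPY to pp4. 5 ppages; refcounts: pp0:2 pp1:2 pp2:2 pp3:1 pp4:1
Op 3: write(P1, v2, 195). refcount(pp2)=2>1 -> COPY to pp5. 6 ppages; refcounts: pp0:2 pp1:2 pp2:1 pp3:1 pp4:1 pp5:1
Op 4: read(P0, v0) -> 27. No state change.
Op 5: write(P1, v3, 110). refcount(pp4)=1 -> write in place. 6 ppages; refcounts: pp0:2 pp1:2 pp2:1 pp3:1 pp4:1 pp5:1
Op 6: write(P0, v1, 118). refcount(pp1)=2>1 -> COPY to pp6. 7 ppages; refcounts: pp0:2 pp1:1 pp2:1 pp3:1 pp4:1 pp5:1 pp6:1
Op 7: fork(P0) -> P2. 7 ppages; refcounts: pp0:3 pp1:1 pp2:2 pp3:2 pp4:1 pp5:1 pp6:2
Op 8: fork(P2) -> P3. 7 ppages; refcounts: pp0:4 pp1:1 pp2:3 pp3:3 pp4:1 pp5:1 pp6:3
Op 9: write(P1, v2, 150). refcount(pp5)=1 -> write in place. 7 ppages; refcounts: pp0:4 pp1:1 pp2:3 pp3:3 pp4:1 pp5:1 pp6:3

Answer: 7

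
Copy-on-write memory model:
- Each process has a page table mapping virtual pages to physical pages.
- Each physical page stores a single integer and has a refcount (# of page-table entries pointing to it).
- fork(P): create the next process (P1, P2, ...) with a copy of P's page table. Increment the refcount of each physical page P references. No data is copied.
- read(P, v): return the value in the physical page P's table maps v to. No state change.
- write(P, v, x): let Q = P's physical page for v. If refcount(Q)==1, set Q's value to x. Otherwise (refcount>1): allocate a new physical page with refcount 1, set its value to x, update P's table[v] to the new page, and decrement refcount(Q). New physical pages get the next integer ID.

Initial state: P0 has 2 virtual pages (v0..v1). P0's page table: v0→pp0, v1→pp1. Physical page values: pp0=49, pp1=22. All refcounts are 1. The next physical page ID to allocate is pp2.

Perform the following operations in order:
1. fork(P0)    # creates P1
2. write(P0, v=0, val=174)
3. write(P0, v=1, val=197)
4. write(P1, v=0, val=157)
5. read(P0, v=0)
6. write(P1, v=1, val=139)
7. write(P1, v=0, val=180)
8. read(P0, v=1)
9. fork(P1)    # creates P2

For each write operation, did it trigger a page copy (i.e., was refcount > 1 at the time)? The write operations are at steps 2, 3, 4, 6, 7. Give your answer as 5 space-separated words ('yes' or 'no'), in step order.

Op 1: fork(P0) -> P1. 2 ppages; refcounts: pp0:2 pp1:2
Op 2: write(P0, v0, 174). refcount(pp0)=2>1 -> COPY to pp2. 3 ppages; refcounts: pp0:1 pp1:2 pp2:1
Op 3: write(P0, v1, 197). refcount(pp1)=2>1 -> COPY to pp3. 4 ppages; refcounts: pp0:1 pp1:1 pp2:1 pp3:1
Op 4: write(P1, v0, 157). refcount(pp0)=1 -> write in place. 4 ppages; refcounts: pp0:1 pp1:1 pp2:1 pp3:1
Op 5: read(P0, v0) -> 174. No state change.
Op 6: write(P1, v1, 139). refcount(pp1)=1 -> write in place. 4 ppages; refcounts: pp0:1 pp1:1 pp2:1 pp3:1
Op 7: write(P1, v0, 180). refcount(pp0)=1 -> write in place. 4 ppages; refcounts: pp0:1 pp1:1 pp2:1 pp3:1
Op 8: read(P0, v1) -> 197. No state change.
Op 9: fork(P1) -> P2. 4 ppages; refcounts: pp0:2 pp1:2 pp2:1 pp3:1

yes yes no no no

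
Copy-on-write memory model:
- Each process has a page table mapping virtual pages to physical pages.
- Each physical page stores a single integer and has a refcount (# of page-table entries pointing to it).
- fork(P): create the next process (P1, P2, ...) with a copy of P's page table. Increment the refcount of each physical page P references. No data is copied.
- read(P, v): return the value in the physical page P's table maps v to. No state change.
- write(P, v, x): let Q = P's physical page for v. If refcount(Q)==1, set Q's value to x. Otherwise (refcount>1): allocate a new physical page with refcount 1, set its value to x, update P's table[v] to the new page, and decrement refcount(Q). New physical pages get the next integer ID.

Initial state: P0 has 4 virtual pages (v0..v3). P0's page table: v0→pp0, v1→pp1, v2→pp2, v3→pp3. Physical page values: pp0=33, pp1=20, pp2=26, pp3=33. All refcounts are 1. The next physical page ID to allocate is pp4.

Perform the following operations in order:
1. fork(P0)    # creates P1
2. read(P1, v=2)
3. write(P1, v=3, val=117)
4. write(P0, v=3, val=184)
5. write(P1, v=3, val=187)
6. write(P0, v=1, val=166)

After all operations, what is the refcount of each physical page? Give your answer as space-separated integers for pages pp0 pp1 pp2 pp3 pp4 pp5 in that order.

Answer: 2 1 2 1 1 1

Derivation:
Op 1: fork(P0) -> P1. 4 ppages; refcounts: pp0:2 pp1:2 pp2:2 pp3:2
Op 2: read(P1, v2) -> 26. No state change.
Op 3: write(P1, v3, 117). refcount(pp3)=2>1 -> COPY to pp4. 5 ppages; refcounts: pp0:2 pp1:2 pp2:2 pp3:1 pp4:1
Op 4: write(P0, v3, 184). refcount(pp3)=1 -> write in place. 5 ppages; refcounts: pp0:2 pp1:2 pp2:2 pp3:1 pp4:1
Op 5: write(P1, v3, 187). refcount(pp4)=1 -> write in place. 5 ppages; refcounts: pp0:2 pp1:2 pp2:2 pp3:1 pp4:1
Op 6: write(P0, v1, 166). refcount(pp1)=2>1 -> COPY to pp5. 6 ppages; refcounts: pp0:2 pp1:1 pp2:2 pp3:1 pp4:1 pp5:1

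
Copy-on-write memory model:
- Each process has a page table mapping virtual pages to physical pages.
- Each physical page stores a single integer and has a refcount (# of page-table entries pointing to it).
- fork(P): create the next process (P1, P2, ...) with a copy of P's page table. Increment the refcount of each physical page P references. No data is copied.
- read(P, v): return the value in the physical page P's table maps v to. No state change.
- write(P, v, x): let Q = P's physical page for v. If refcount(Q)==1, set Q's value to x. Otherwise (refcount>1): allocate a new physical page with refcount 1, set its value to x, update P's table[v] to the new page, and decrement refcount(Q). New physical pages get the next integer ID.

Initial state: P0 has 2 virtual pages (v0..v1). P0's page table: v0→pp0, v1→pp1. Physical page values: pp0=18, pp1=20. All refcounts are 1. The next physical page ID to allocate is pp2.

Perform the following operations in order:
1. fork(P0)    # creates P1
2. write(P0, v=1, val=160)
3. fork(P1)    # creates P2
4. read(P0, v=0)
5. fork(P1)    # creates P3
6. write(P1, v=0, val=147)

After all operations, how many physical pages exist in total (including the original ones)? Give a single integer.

Op 1: fork(P0) -> P1. 2 ppages; refcounts: pp0:2 pp1:2
Op 2: write(P0, v1, 160). refcount(pp1)=2>1 -> COPY to pp2. 3 ppages; refcounts: pp0:2 pp1:1 pp2:1
Op 3: fork(P1) -> P2. 3 ppages; refcounts: pp0:3 pp1:2 pp2:1
Op 4: read(P0, v0) -> 18. No state change.
Op 5: fork(P1) -> P3. 3 ppages; refcounts: pp0:4 pp1:3 pp2:1
Op 6: write(P1, v0, 147). refcount(pp0)=4>1 -> COPY to pp3. 4 ppages; refcounts: pp0:3 pp1:3 pp2:1 pp3:1

Answer: 4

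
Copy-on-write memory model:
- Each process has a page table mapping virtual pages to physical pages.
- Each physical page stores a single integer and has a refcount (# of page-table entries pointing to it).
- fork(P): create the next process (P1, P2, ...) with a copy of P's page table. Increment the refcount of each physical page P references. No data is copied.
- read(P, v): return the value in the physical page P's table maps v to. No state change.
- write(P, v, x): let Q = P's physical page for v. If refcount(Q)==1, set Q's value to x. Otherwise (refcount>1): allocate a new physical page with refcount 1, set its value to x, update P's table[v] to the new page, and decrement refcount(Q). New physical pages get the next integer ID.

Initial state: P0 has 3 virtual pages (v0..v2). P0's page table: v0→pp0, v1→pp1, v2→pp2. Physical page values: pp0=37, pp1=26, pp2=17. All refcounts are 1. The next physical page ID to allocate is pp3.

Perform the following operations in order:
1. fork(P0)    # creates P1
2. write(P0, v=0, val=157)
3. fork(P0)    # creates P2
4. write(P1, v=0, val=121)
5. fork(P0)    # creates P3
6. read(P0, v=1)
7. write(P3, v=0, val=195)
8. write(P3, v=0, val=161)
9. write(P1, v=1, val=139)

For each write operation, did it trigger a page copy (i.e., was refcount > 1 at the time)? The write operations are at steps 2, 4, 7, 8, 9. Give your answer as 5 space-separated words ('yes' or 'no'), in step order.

Op 1: fork(P0) -> P1. 3 ppages; refcounts: pp0:2 pp1:2 pp2:2
Op 2: write(P0, v0, 157). refcount(pp0)=2>1 -> COPY to pp3. 4 ppages; refcounts: pp0:1 pp1:2 pp2:2 pp3:1
Op 3: fork(P0) -> P2. 4 ppages; refcounts: pp0:1 pp1:3 pp2:3 pp3:2
Op 4: write(P1, v0, 121). refcount(pp0)=1 -> write in place. 4 ppages; refcounts: pp0:1 pp1:3 pp2:3 pp3:2
Op 5: fork(P0) -> P3. 4 ppages; refcounts: pp0:1 pp1:4 pp2:4 pp3:3
Op 6: read(P0, v1) -> 26. No state change.
Op 7: write(P3, v0, 195). refcount(pp3)=3>1 -> COPY to pp4. 5 ppages; refcounts: pp0:1 pp1:4 pp2:4 pp3:2 pp4:1
Op 8: write(P3, v0, 161). refcount(pp4)=1 -> write in place. 5 ppages; refcounts: pp0:1 pp1:4 pp2:4 pp3:2 pp4:1
Op 9: write(P1, v1, 139). refcount(pp1)=4>1 -> COPY to pp5. 6 ppages; refcounts: pp0:1 pp1:3 pp2:4 pp3:2 pp4:1 pp5:1

yes no yes no yes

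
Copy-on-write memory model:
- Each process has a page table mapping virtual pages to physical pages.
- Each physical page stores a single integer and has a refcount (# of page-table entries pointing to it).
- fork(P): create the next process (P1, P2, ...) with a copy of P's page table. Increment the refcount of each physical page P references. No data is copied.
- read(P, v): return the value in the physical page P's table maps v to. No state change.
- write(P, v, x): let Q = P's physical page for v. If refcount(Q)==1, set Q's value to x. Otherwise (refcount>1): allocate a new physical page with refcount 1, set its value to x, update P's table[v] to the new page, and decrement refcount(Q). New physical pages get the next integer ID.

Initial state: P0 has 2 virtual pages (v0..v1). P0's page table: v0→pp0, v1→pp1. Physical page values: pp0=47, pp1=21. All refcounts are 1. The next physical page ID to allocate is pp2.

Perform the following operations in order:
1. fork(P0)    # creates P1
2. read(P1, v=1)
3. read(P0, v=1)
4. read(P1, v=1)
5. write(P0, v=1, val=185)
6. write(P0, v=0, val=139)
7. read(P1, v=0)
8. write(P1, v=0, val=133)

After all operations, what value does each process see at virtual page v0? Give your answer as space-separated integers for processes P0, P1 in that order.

Answer: 139 133

Derivation:
Op 1: fork(P0) -> P1. 2 ppages; refcounts: pp0:2 pp1:2
Op 2: read(P1, v1) -> 21. No state change.
Op 3: read(P0, v1) -> 21. No state change.
Op 4: read(P1, v1) -> 21. No state change.
Op 5: write(P0, v1, 185). refcount(pp1)=2>1 -> COPY to pp2. 3 ppages; refcounts: pp0:2 pp1:1 pp2:1
Op 6: write(P0, v0, 139). refcount(pp0)=2>1 -> COPY to pp3. 4 ppages; refcounts: pp0:1 pp1:1 pp2:1 pp3:1
Op 7: read(P1, v0) -> 47. No state change.
Op 8: write(P1, v0, 133). refcount(pp0)=1 -> write in place. 4 ppages; refcounts: pp0:1 pp1:1 pp2:1 pp3:1
P0: v0 -> pp3 = 139
P1: v0 -> pp0 = 133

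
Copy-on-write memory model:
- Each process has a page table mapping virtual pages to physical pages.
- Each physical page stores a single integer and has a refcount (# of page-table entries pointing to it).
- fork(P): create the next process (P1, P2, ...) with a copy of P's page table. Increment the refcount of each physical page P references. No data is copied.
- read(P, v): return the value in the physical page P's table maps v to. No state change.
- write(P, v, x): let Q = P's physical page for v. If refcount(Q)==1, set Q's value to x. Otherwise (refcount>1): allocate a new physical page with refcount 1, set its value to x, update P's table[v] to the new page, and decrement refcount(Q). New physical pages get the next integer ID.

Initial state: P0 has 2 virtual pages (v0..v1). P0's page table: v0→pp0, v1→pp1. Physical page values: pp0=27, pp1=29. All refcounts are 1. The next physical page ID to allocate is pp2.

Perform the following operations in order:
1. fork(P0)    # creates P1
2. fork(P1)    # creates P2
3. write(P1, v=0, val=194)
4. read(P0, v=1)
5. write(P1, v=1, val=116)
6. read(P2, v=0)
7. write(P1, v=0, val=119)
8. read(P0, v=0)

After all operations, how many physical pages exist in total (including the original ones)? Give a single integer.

Answer: 4

Derivation:
Op 1: fork(P0) -> P1. 2 ppages; refcounts: pp0:2 pp1:2
Op 2: fork(P1) -> P2. 2 ppages; refcounts: pp0:3 pp1:3
Op 3: write(P1, v0, 194). refcount(pp0)=3>1 -> COPY to pp2. 3 ppages; refcounts: pp0:2 pp1:3 pp2:1
Op 4: read(P0, v1) -> 29. No state change.
Op 5: write(P1, v1, 116). refcount(pp1)=3>1 -> COPY to pp3. 4 ppages; refcounts: pp0:2 pp1:2 pp2:1 pp3:1
Op 6: read(P2, v0) -> 27. No state change.
Op 7: write(P1, v0, 119). refcount(pp2)=1 -> write in place. 4 ppages; refcounts: pp0:2 pp1:2 pp2:1 pp3:1
Op 8: read(P0, v0) -> 27. No state change.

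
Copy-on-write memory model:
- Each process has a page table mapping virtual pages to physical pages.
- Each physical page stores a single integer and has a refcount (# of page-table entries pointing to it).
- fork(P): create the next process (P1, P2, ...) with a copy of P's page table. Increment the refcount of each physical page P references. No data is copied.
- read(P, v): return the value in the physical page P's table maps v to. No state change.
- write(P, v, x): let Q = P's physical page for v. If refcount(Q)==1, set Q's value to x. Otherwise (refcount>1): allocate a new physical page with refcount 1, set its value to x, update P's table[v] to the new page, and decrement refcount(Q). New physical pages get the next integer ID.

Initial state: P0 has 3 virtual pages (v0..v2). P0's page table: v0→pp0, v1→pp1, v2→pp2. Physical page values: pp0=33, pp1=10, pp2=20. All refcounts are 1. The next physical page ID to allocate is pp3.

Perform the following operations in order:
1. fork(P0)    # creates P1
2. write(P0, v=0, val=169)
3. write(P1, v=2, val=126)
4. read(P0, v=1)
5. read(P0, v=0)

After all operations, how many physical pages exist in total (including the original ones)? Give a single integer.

Answer: 5

Derivation:
Op 1: fork(P0) -> P1. 3 ppages; refcounts: pp0:2 pp1:2 pp2:2
Op 2: write(P0, v0, 169). refcount(pp0)=2>1 -> COPY to pp3. 4 ppages; refcounts: pp0:1 pp1:2 pp2:2 pp3:1
Op 3: write(P1, v2, 126). refcount(pp2)=2>1 -> COPY to pp4. 5 ppages; refcounts: pp0:1 pp1:2 pp2:1 pp3:1 pp4:1
Op 4: read(P0, v1) -> 10. No state change.
Op 5: read(P0, v0) -> 169. No state change.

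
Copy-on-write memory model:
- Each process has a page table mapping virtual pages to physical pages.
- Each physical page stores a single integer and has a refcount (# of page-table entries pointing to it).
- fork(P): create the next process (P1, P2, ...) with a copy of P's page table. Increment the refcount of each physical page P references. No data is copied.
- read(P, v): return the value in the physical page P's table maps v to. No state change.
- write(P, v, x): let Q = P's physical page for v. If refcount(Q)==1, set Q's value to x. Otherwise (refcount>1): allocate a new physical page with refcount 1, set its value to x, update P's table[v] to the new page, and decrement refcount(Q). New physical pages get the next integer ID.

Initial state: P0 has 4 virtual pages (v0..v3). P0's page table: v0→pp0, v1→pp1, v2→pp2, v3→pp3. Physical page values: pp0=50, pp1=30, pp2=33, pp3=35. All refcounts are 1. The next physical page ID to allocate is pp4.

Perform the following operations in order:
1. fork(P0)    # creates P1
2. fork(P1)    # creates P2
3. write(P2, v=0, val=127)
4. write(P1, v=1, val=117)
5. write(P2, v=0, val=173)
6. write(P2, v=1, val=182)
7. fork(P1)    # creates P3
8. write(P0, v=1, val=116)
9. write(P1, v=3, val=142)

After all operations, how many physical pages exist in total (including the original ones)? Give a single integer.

Op 1: fork(P0) -> P1. 4 ppages; refcounts: pp0:2 pp1:2 pp2:2 pp3:2
Op 2: fork(P1) -> P2. 4 ppages; refcounts: pp0:3 pp1:3 pp2:3 pp3:3
Op 3: write(P2, v0, 127). refcount(pp0)=3>1 -> COPY to pp4. 5 ppages; refcounts: pp0:2 pp1:3 pp2:3 pp3:3 pp4:1
Op 4: write(P1, v1, 117). refcount(pp1)=3>1 -> COPY to pp5. 6 ppages; refcounts: pp0:2 pp1:2 pp2:3 pp3:3 pp4:1 pp5:1
Op 5: write(P2, v0, 173). refcount(pp4)=1 -> write in place. 6 ppages; refcounts: pp0:2 pp1:2 pp2:3 pp3:3 pp4:1 pp5:1
Op 6: write(P2, v1, 182). refcount(pp1)=2>1 -> COPY to pp6. 7 ppages; refcounts: pp0:2 pp1:1 pp2:3 pp3:3 pp4:1 pp5:1 pp6:1
Op 7: fork(P1) -> P3. 7 ppages; refcounts: pp0:3 pp1:1 pp2:4 pp3:4 pp4:1 pp5:2 pp6:1
Op 8: write(P0, v1, 116). refcount(pp1)=1 -> write in place. 7 ppages; refcounts: pp0:3 pp1:1 pp2:4 pp3:4 pp4:1 pp5:2 pp6:1
Op 9: write(P1, v3, 142). refcount(pp3)=4>1 -> COPY to pp7. 8 ppages; refcounts: pp0:3 pp1:1 pp2:4 pp3:3 pp4:1 pp5:2 pp6:1 pp7:1

Answer: 8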